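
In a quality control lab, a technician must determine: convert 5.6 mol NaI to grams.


M(NaI) = 149.89 g/mol
mass = n × M = 5.6 × 149.89 = 839.38 g

839.38 g


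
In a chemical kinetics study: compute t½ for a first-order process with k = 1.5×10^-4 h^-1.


t½ = ln2/k = 0.693147/(1.5×10^-4 h^-1)
= 4621 h

4621 h


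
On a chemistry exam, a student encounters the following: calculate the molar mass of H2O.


M(H2O) = 2×1.008 + 1×16.0
= 2.02 + 16.0
= 18.02 g/mol

18.02 g/mol


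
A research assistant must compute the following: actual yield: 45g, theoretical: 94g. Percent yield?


% yield = actual/theoretical × 100
= 45/94 × 100
= 47.87%

47.87%


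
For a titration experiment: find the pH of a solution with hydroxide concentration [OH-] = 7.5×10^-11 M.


pOH = -log10([OH-]) = -log10(7.5×10^-11)
= 11 - log10(7.5) = 10.12
pH = 14 - pOH = 14 - 10.12 = 3.88

3.88


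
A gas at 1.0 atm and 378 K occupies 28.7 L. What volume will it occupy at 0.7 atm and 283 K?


P1V1/T1 = P2V2/T2
V2 = P1V1T2/(T1P2)
= 1.0×28.7×283/(378×0.7)
= 30.696 L

30.696 L


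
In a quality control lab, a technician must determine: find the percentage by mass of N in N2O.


M(N2O) = 2×14.01 + 1×16.0 = 44.02 g/mol
Mass of N = 2 × 14.01 = 28.02 g/mol
% N = 28.02/44.02 × 100 = 63.65%

63.65%


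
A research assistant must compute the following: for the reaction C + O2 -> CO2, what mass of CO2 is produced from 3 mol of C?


Mole ratio CO2:C = 1:1
n(CO2) = 3 × 1/1 = 3.000 mol
mass = 3.000 × 44.01 = 132.03 g

132.03 g


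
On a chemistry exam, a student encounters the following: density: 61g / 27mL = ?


ρ = mass/volume
= 61/27
= 2.259 g/mL

2.259 g/mL


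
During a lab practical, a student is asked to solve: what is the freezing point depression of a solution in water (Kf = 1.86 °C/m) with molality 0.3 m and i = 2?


ΔTf = Kf × m × i
= 1.86 × 0.3 × 2
= 1.116 °C

1.116 °C


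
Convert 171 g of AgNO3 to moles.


M(AgNO3) = 169.88 g/mol
n = mass/M = 171/169.88 = 1.0066 mol

1.0066 mol


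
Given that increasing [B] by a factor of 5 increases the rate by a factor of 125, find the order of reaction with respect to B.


rate ∝ [B]^n
5^n = 125 → n = 3
Order in B: 3

3


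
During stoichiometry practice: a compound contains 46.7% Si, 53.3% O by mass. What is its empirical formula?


Assume 100 g sample. Moles of each element:
  Si: 46.7/28.09 = 1.663 mol
  O: 53.3/16.0 = 3.331 mol
Divide by smallest (1.663):
  Si: 1.663/1.663 = 1.0
  O: 3.331/1.663 = 2.0
Empirical formula: SiO2

SiO2


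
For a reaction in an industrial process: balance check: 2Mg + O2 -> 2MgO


Equation: 2Mg + O2 -> 2MgO
Check atoms: Mg: 2=2, O: 2=2
Balanced

Yes, balanced


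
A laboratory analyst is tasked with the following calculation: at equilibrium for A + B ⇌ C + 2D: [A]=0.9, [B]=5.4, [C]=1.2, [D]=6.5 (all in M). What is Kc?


Kc = [C][D]^2/([A][B])
= (1.2^1 × 6.5^2)/(0.9^1 × 5.4^1)
= 50.7/4.86
= 10.43

10.43


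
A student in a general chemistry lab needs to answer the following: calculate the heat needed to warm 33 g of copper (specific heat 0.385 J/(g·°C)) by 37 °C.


q = mcΔT = 33 × 0.385 × 37
= 470.09 J

470.09 J


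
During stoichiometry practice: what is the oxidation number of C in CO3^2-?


x + 3(-2) = -2, so x = +4
Oxidation number: +4

+4


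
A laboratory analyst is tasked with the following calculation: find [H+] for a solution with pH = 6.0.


[H+] = 10^(-pH) = 10^(-6.0)
= 1.0×10^-6 M

1.0×10^-6 M


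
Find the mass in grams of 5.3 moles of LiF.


M(LiF) = 25.94 g/mol
mass = n × M = 5.3 × 25.94 = 137.48 g

137.48 g


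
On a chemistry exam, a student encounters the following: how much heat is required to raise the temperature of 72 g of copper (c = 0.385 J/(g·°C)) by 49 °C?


q = mcΔT = 72 × 0.385 × 49
= 1358.28 J

1358.28 J


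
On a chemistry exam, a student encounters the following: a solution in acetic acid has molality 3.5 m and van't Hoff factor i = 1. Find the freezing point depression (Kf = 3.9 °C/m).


ΔTf = Kf × m × i
= 3.9 × 3.5 × 1
= 13.65 °C

13.65 °C


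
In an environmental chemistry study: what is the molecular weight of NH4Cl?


M(NH4Cl) = 1×14.01 + 4×1.008 + 1×35.45
= 14.01 + 4.03 + 35.45
= 53.49 g/mol

53.49 g/mol


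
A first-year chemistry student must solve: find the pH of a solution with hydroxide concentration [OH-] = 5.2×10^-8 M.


pOH = -log10([OH-]) = -log10(5.2×10^-8)
= 8 - log10(5.2) = 7.28
pH = 14 - pOH = 14 - 7.28 = 6.72

6.72


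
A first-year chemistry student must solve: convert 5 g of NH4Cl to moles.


M(NH4Cl) = 53.49 g/mol
n = mass/M = 5/53.49 = 0.0935 mol

0.0935 mol


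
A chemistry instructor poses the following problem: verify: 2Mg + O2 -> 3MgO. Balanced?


Equation: 2Mg + O2 -> 3MgO
Check atoms: Mg: 2≠3, O: 2≠3
Not balanced

No, not balanced


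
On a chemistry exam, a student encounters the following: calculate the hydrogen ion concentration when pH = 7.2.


[H+] = 10^(-pH) = 10^(-7.2)
= 6.31×10^-8 M

6.31×10^-8 M


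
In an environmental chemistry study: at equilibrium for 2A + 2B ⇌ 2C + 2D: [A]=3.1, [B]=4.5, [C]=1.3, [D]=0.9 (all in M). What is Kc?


Kc = [C]^2[D]^2/([A]^2[B]^2)
= (1.3^2 × 0.9^2)/(3.1^2 × 4.5^2)
= 1.3689/194.6025
= 0.007034

0.007034


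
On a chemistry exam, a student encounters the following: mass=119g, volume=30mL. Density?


ρ = mass/volume
= 119/30
= 3.967 g/mL

3.967 g/mL


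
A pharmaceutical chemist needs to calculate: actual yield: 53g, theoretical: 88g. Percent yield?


% yield = actual/theoretical × 100
= 53/88 × 100
= 60.23%

60.23%


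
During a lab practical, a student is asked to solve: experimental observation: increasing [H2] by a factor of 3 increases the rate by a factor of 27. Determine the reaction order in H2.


rate ∝ [H2]^n
3^n = 27 → n = 3
Order in H2: 3

3


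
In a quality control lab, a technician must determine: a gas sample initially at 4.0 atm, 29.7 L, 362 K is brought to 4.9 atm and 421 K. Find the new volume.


P1V1/T1 = P2V2/T2
V2 = P1V1T2/(T1P2)
= 4.0×29.7×421/(362×4.9)
= 28.196 L

28.196 L


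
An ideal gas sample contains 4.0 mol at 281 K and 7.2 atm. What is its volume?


PV = nRT  (R = 0.08206 L·atm/(mol·K))
V = nRT/P = 4.0×0.08206×281/7.2
= 12.81 L

12.81 L


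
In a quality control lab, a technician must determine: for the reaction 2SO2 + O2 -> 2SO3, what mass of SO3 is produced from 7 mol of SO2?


Mole ratio SO3:SO2 = 2:2
n(SO3) = 7 × 2/2 = 7.000 mol
mass = 7.000 × 80.07 = 560.49 g

560.49 g


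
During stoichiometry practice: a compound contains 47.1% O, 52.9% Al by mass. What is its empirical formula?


Assume 100 g sample. Moles of each element:
  O: 47.1/16.0 = 2.944 mol
  Al: 52.9/26.98 = 1.961 mol
Divide by smallest (1.961):
  O: 2.944/1.961 = 1.5
  Al: 1.961/1.961 = 1.0
Multiply all ratios by 2 to obtain whole numbers.
Empirical formula: Al2O3

Al2O3


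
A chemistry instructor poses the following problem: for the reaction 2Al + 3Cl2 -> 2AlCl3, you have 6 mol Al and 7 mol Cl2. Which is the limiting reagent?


Mole ratio available / coefficient:
  Al: 6/2 = 3.000
  Cl2: 7/3 = 2.333
Smaller ratio is limiting.

Cl2


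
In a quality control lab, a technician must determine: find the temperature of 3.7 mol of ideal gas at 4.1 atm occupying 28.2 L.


PV = nRT  (R = 0.08206 L·atm/(mol·K))
T = PV/(nR) = 4.1×28.2/(3.7×0.08206)
= 115.62/0.303622
= 380.80 K

380.80 K


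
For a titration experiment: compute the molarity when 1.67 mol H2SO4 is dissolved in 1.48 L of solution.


M = n/V = 1.67/1.48 = 1.128 mol/L

1.128 M


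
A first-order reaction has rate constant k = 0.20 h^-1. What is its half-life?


t½ = ln2/k = 0.693147/(0.20 h^-1)
= 3.466 h

3.466 h


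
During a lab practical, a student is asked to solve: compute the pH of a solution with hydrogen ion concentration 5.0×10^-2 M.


pH = -log10([H+]) = -log10(5.0×10^-2)
= 2 - log10(5.0)
= 2 - 0.7
= 1.3

1.3


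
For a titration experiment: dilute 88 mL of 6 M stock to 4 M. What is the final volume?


C1V1 = C2V2
6 × 88 = 4 × V2
V2 = 528/4 = 132.0 mL

132.0 mL


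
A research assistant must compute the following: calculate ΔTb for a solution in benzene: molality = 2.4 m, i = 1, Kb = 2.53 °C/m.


ΔTb = Kb × m × i
= 2.53 × 2.4 × 1
= 6.072 °C

6.072 °C


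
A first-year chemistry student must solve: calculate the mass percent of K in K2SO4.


M(K2SO4) = 2×39.1 + 1×32.07 + 4×16.0 = 174.27 g/mol
Mass of K = 2 × 39.1 = 78.20 g/mol
% K = 78.20/174.27 × 100 = 44.87%

44.87%


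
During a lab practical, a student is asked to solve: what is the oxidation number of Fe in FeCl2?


x + 2(-1) = 0, so x = +2
Oxidation number: +2

+2


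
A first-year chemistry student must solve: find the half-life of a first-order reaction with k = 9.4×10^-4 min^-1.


t½ = ln2/k = 0.693147/(9.4×10^-4 min^-1)
= 737.4 min

737.4 min


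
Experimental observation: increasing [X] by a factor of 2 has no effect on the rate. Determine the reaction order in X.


rate ∝ [X]^n
rate ∝ [X]^0
Order in X: 0

0


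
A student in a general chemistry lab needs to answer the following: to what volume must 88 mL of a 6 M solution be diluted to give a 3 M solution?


C1V1 = C2V2
6 × 88 = 3 × V2
V2 = 528/3 = 176.0 mL

176.0 mL


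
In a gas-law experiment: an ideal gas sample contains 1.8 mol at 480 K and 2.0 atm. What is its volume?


PV = nRT  (R = 0.08206 L·atm/(mol·K))
V = nRT/P = 1.8×0.08206×480/2.0
= 35.45 L

35.45 L


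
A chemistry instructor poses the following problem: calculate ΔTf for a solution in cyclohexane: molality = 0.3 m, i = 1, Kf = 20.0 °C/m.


ΔTf = Kf × m × i
= 20.0 × 0.3 × 1
= 6.0 °C

6.0 °C


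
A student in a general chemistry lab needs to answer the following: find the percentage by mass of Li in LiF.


M(LiF) = 1×6.94 + 1×19.0 = 25.94 g/mol
Mass of Li = 1 × 6.94 = 6.94 g/mol
% Li = 6.94/25.94 × 100 = 26.75%

26.75%


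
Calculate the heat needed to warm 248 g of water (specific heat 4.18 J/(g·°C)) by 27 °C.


q = mcΔT = 248 × 4.18 × 27
= 27989.28 J

27989.28 J


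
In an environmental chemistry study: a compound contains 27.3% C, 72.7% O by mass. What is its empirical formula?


Assume 100 g sample. Moles of each element:
  C: 27.3/12.01 = 2.273 mol
  O: 72.7/16.0 = 4.544 mol
Divide by smallest (2.273):
  C: 2.273/2.273 = 1.0
  O: 4.544/2.273 = 2.0
Empirical formula: CO2

CO2


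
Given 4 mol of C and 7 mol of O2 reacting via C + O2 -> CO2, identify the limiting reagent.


Mole ratio available / coefficient:
  C: 4/1 = 4.000
  O2: 7/1 = 7.000
Smaller ratio is limiting.

C


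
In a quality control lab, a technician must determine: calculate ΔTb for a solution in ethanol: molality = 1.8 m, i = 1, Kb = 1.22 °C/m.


ΔTb = Kb × m × i
= 1.22 × 1.8 × 1
= 2.196 °C

2.196 °C


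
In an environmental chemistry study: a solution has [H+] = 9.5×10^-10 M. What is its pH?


pH = -log10([H+]) = -log10(9.5×10^-10)
= 10 - log10(9.5)
= 10 - 0.98
= 9.02

9.02


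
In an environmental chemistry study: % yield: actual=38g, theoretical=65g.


% yield = actual/theoretical × 100
= 38/65 × 100
= 58.46%

58.46%


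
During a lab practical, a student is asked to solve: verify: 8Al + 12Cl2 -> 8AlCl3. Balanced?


Equation: 8Al + 12Cl2 -> 8AlCl3
Check atoms: Al: 8=8, Cl: 24=24
Balanced

Yes, balanced


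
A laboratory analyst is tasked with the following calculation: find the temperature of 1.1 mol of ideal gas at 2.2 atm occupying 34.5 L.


PV = nRT  (R = 0.08206 L·atm/(mol·K))
T = PV/(nR) = 2.2×34.5/(1.1×0.08206)
= 75.90/0.090266
= 840.85 K

840.85 K


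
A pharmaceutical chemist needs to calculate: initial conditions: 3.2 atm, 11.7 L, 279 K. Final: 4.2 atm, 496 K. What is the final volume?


P1V1/T1 = P2V2/T2
V2 = P1V1T2/(T1P2)
= 3.2×11.7×496/(279×4.2)
= 15.848 L

15.848 L


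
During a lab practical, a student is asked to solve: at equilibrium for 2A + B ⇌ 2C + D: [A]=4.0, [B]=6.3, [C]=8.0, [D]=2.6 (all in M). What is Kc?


Kc = [C]^2[D]/([A]^2[B])
= (8.0^2 × 2.6^1)/(4.0^2 × 6.3^1)
= 166.4/100.8
= 1.651

1.651


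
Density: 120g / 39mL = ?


ρ = mass/volume
= 120/39
= 3.077 g/mL

3.077 g/mL


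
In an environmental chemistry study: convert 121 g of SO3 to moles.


M(SO3) = 80.07 g/mol
n = mass/M = 121/80.07 = 1.5112 mol

1.5112 mol


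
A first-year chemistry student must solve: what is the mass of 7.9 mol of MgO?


M(MgO) = 40.31 g/mol
mass = n × M = 7.9 × 40.31 = 318.45 g

318.45 g


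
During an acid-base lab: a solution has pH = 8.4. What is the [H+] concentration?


[H+] = 10^(-pH) = 10^(-8.4)
= 3.98×10^-9 M

3.98×10^-9 M


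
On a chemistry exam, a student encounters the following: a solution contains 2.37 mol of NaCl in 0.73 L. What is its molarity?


M = n/V = 2.37/0.73 = 3.247 mol/L

3.247 M


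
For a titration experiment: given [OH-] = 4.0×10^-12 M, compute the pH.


pOH = -log10([OH-]) = -log10(4.0×10^-12)
= 12 - log10(4.0) = 11.4
pH = 14 - pOH = 14 - 11.4 = 2.6

2.6


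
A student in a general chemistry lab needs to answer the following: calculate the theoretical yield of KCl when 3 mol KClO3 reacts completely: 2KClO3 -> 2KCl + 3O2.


Mole ratio KCl:KClO3 = 2:2
n(KCl) = 3 × 2/2 = 3.000 mol
mass = 3.000 × 74.55 = 223.65 g

223.65 g


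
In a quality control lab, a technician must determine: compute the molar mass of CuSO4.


M(CuSO4) = 1×63.55 + 1×32.07 + 4×16.0
= 63.55 + 32.07 + 64.0
= 159.62 g/mol

159.62 g/mol


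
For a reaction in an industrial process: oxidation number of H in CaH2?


H with a metal (hydride): -1
Oxidation number: -1

-1


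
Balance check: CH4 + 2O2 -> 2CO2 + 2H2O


Equation: CH4 + 2O2 -> 2CO2 + 2H2O
Check atoms: C: 1≠2, H: 4=4, O: 4≠6
Not balanced

No, not balanced


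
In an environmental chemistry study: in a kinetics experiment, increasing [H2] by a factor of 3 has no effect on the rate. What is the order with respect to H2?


rate ∝ [H2]^n
rate ∝ [H2]^0
Order in H2: 0

0


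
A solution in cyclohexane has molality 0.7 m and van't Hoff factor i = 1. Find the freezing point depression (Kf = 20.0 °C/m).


ΔTf = Kf × m × i
= 20.0 × 0.7 × 1
= 14.0 °C

14.0 °C


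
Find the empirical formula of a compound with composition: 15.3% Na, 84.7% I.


Assume 100 g sample. Moles of each element:
  Na: 15.3/22.99 = 0.666 mol
  I: 84.7/126.9 = 0.667 mol
Divide by smallest (0.666):
  Na: 0.666/0.666 = 1.0
  I: 0.667/0.666 = 1.0
Empirical formula: NaI

NaI


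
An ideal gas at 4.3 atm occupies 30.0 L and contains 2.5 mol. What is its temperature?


PV = nRT  (R = 0.08206 L·atm/(mol·K))
T = PV/(nR) = 4.3×30.0/(2.5×0.08206)
= 129.00/0.205150
= 628.81 K

628.81 K


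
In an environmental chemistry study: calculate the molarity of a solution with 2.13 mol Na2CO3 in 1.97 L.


M = n/V = 2.13/1.97 = 1.081 mol/L

1.081 M


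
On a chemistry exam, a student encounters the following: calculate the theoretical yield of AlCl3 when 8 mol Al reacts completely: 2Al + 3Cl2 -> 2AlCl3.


Mole ratio AlCl3:Al = 2:2
n(AlCl3) = 8 × 2/2 = 8.000 mol
mass = 8.000 × 133.33 = 1066.64 g

1066.64 g


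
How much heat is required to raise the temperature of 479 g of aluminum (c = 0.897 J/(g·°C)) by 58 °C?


q = mcΔT = 479 × 0.897 × 58
= 24920.45 J

24920.45 J


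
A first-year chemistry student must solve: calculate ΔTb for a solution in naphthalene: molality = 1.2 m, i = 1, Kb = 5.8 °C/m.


ΔTb = Kb × m × i
= 5.8 × 1.2 × 1
= 6.96 °C

6.96 °C


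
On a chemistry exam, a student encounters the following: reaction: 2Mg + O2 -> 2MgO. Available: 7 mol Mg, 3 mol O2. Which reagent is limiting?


Mole ratio available / coefficient:
  Mg: 7/2 = 3.500
  O2: 3/1 = 3.000
Smaller ratio is limiting.

O2


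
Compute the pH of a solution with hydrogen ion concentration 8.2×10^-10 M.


pH = -log10([H+]) = -log10(8.2×10^-10)
= 10 - log10(8.2)
= 10 - 0.91
= 9.09

9.09


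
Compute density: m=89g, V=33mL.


ρ = mass/volume
= 89/33
= 2.697 g/mL

2.697 g/mL


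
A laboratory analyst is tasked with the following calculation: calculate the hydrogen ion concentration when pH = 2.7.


[H+] = 10^(-pH) = 10^(-2.7)
= 2.0×10^-3 M

2.0×10^-3 M


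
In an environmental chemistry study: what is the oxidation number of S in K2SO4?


2(+1) + x + 4(-2) = 0, so x = +6
Oxidation number: +6

+6


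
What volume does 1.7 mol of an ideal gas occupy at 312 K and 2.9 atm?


PV = nRT  (R = 0.08206 L·atm/(mol·K))
V = nRT/P = 1.7×0.08206×312/2.9
= 15.008 L

15.008 L


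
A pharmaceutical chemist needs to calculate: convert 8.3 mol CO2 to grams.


M(CO2) = 44.01 g/mol
mass = n × M = 8.3 × 44.01 = 365.28 g

365.28 g


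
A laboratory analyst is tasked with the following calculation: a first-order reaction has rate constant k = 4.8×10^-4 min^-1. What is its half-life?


t½ = ln2/k = 0.693147/(4.8×10^-4 min^-1)
= 1444 min

1444 min


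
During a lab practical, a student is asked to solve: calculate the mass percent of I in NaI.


M(NaI) = 1×22.99 + 1×126.9 = 149.89 g/mol
Mass of I = 1 × 126.9 = 126.90 g/mol
% I = 126.90/149.89 × 100 = 84.66%

84.66%


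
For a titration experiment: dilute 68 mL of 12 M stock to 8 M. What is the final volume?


C1V1 = C2V2
12 × 68 = 8 × V2
V2 = 816/8 = 102.0 mL

102.0 mL


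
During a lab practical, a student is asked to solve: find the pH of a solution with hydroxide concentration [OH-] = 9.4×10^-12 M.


pOH = -log10([OH-]) = -log10(9.4×10^-12)
= 12 - log10(9.4) = 11.03
pH = 14 - pOH = 14 - 11.03 = 2.97

2.97


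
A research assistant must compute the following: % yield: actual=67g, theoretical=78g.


% yield = actual/theoretical × 100
= 67/78 × 100
= 85.9%

85.9%


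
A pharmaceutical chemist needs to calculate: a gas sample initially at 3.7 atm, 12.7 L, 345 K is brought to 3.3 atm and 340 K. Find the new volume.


P1V1/T1 = P2V2/T2
V2 = P1V1T2/(T1P2)
= 3.7×12.7×340/(345×3.3)
= 14.033 L

14.033 L


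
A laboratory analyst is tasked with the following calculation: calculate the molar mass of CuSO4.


M(CuSO4) = 1×63.55 + 1×32.07 + 4×16.0
= 63.55 + 32.07 + 64.0
= 159.62 g/mol

159.62 g/mol


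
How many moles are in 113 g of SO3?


M(SO3) = 80.07 g/mol
n = mass/M = 113/80.07 = 1.4113 mol

1.4113 mol


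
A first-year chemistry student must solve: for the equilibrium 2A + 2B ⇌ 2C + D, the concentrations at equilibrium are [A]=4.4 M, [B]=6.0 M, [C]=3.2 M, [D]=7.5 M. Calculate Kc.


Kc = [C]^2[D]/([A]^2[B]^2)
= (3.2^2 × 7.5^1)/(4.4^2 × 6.0^2)
= 76.8/696.96
= 0.1102

0.1102


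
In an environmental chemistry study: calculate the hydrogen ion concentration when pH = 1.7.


[H+] = 10^(-pH) = 10^(-1.7)
= 2.0×10^-2 M

2.0×10^-2 M


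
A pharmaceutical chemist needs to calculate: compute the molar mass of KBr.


M(KBr) = 1×39.1 + 1×79.9
= 39.1 + 79.9
= 119.0 g/mol

119.0 g/mol


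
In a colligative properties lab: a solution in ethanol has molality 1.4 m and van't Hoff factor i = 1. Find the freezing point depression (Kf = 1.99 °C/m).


ΔTf = Kf × m × i
= 1.99 × 1.4 × 1
= 2.786 °C

2.786 °C


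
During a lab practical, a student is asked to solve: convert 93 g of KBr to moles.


M(KBr) = 119.0 g/mol
n = mass/M = 93/119.0 = 0.7815 mol

0.7815 mol


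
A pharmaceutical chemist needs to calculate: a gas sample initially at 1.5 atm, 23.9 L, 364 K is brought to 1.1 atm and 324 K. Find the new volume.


P1V1/T1 = P2V2/T2
V2 = P1V1T2/(T1P2)
= 1.5×23.9×324/(364×1.1)
= 29.009 L

29.009 L


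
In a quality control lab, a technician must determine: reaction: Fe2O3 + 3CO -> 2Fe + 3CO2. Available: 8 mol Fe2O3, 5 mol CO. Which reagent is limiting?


Mole ratio available / coefficient:
  Fe2O3: 8/1 = 8.000
  CO: 5/3 = 1.667
Smaller ratio is limiting.

CO


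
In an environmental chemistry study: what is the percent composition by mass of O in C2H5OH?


M(C2H5OH) = 2×12.01 + 6×1.008 + 1×16.0 = 46.068 g/mol
Mass of O = 1 × 16.0 = 16.00 g/mol
% O = 16.00/46.068 × 100 = 34.73%

34.73%


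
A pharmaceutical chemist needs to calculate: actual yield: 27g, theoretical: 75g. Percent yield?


% yield = actual/theoretical × 100
= 27/75 × 100
= 36.0%

36.0%


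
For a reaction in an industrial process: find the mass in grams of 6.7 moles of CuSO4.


M(CuSO4) = 159.62 g/mol
mass = n × M = 6.7 × 159.62 = 1069.45 g

1069.45 g


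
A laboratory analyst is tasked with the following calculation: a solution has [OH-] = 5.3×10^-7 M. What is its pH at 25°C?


pOH = -log10([OH-]) = -log10(5.3×10^-7)
= 7 - log10(5.3) = 6.28
pH = 14 - pOH = 14 - 6.28 = 7.72

7.72


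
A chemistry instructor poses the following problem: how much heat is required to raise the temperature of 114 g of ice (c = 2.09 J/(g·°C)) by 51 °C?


q = mcΔT = 114 × 2.09 × 51
= 12151.26 J

12151.26 J


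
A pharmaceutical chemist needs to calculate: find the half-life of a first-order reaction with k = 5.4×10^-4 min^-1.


t½ = ln2/k = 0.693147/(5.4×10^-4 min^-1)
= 1284 min

1284 min


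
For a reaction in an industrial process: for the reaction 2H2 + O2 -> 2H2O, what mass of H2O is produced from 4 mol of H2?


Mole ratio H2O:H2 = 2:2
n(H2O) = 4 × 2/2 = 4.000 mol
mass = 4.000 × 18.02 = 72.08 g

72.08 g


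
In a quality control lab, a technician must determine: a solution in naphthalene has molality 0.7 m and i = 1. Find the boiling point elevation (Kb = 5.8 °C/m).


ΔTb = Kb × m × i
= 5.8 × 0.7 × 1
= 4.06 °C

4.06 °C


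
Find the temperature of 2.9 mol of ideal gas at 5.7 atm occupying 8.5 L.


PV = nRT  (R = 0.08206 L·atm/(mol·K))
T = PV/(nR) = 5.7×8.5/(2.9×0.08206)
= 48.45/0.237974
= 203.59 K

203.59 K


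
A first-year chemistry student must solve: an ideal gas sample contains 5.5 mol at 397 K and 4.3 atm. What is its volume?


PV = nRT  (R = 0.08206 L·atm/(mol·K))
V = nRT/P = 5.5×0.08206×397/4.3
= 41.669 L

41.669 L


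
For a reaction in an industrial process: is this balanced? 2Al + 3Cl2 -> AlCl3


Equation: 2Al + 3Cl2 -> AlCl3
Check atoms: Al: 2≠1, Cl: 6≠3
Not balanced

No, not balanced


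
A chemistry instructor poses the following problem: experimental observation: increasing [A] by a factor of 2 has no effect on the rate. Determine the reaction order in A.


rate ∝ [A]^n
rate ∝ [A]^0
Order in A: 0

0


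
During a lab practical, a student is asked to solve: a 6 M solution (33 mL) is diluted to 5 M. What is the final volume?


C1V1 = C2V2
6 × 33 = 5 × V2
V2 = 198/5 = 39.6 mL

39.6 mL


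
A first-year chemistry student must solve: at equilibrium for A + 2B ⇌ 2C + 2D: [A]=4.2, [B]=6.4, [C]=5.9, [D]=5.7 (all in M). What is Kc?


Kc = [C]^2[D]^2/([A][B]^2)
= (5.9^2 × 5.7^2)/(4.2^1 × 6.4^2)
= 1130.9769/172.032
= 6.574

6.574


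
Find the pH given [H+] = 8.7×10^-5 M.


pH = -log10([H+]) = -log10(8.7×10^-5)
= 5 - log10(8.7)
= 5 - 0.94
= 4.06

4.06


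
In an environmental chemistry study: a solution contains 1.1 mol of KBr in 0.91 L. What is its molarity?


M = n/V = 1.1/0.91 = 1.209 mol/L

1.209 M


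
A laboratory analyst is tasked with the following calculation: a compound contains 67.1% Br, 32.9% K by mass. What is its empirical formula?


Assume 100 g sample. Moles of each element:
  Br: 67.1/79.9 = 0.84 mol
  K: 32.9/39.1 = 0.841 mol
Divide by smallest (0.84):
  Br: 0.84/0.84 = 1.0
  K: 0.841/0.84 = 1.0
Empirical formula: KBr

KBr


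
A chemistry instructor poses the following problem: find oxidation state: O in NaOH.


O is usually -2
Oxidation number: -2

-2


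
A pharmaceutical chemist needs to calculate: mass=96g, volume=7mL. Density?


ρ = mass/volume
= 96/7
= 13.714 g/mL

13.714 g/mL


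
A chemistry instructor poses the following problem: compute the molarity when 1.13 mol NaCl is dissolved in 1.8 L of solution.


M = n/V = 1.13/1.8 = 0.628 mol/L

0.628 M


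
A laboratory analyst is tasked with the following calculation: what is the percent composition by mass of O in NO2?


M(NO2) = 1×14.01 + 2×16.0 = 46.01 g/mol
Mass of O = 2 × 16.0 = 32.00 g/mol
% O = 32.00/46.01 × 100 = 69.55%

69.55%


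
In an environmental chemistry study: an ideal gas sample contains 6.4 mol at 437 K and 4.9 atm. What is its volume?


PV = nRT  (R = 0.08206 L·atm/(mol·K))
V = nRT/P = 6.4×0.08206×437/4.9
= 46.838 L

46.838 L


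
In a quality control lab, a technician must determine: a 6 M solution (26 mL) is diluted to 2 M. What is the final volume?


C1V1 = C2V2
6 × 26 = 2 × V2
V2 = 156/2 = 78.0 mL

78.0 mL


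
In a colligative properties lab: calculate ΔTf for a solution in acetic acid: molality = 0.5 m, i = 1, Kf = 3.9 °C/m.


ΔTf = Kf × m × i
= 3.9 × 0.5 × 1
= 1.95 °C

1.95 °C


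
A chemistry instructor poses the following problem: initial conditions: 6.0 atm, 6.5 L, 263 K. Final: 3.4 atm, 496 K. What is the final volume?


P1V1/T1 = P2V2/T2
V2 = P1V1T2/(T1P2)
= 6.0×6.5×496/(263×3.4)
= 21.633 L

21.633 L


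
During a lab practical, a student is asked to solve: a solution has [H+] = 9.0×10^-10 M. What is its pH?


pH = -log10([H+]) = -log10(9.0×10^-10)
= 10 - log10(9.0)
= 10 - 0.95
= 9.05

9.05


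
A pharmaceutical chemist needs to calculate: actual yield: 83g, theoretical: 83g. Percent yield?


% yield = actual/theoretical × 100
= 83/83 × 100
= 100.0%

100.0%


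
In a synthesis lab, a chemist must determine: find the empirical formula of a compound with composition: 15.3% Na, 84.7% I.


Assume 100 g sample. Moles of each element:
  Na: 15.3/22.99 = 0.666 mol
  I: 84.7/126.9 = 0.667 mol
Divide by smallest (0.666):
  Na: 0.666/0.666 = 1.0
  I: 0.667/0.666 = 1.0
Empirical formula: NaI

NaI


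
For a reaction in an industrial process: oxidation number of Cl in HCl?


halide: -1
Oxidation number: -1

-1


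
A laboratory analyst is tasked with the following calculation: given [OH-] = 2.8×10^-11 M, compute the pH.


pOH = -log10([OH-]) = -log10(2.8×10^-11)
= 11 - log10(2.8) = 10.55
pH = 14 - pOH = 14 - 10.55 = 3.45

3.45


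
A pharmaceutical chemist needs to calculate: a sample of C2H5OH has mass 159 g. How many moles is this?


M(C2H5OH) = 46.07 g/mol
n = mass/M = 159/46.07 = 3.4513 mol

3.4513 mol


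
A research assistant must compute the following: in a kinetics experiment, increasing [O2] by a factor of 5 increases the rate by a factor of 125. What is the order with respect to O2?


rate ∝ [O2]^n
5^n = 125 → n = 3
Order in O2: 3

3


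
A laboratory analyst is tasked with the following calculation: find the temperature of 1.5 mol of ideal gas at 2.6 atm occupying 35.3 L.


PV = nRT  (R = 0.08206 L·atm/(mol·K))
T = PV/(nR) = 2.6×35.3/(1.5×0.08206)
= 91.78/0.123090
= 745.63 K

745.63 K


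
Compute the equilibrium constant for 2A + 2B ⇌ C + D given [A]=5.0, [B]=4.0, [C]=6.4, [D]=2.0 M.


Kc = [C][D]/([A]^2[B]^2)
= (6.4^1 × 2.0^1)/(5.0^2 × 4.0^2)
= 12.8/400
= 0.03200

0.03200


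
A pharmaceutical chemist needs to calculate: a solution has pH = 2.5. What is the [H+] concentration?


[H+] = 10^(-pH) = 10^(-2.5)
= 3.16×10^-3 M

3.16×10^-3 M


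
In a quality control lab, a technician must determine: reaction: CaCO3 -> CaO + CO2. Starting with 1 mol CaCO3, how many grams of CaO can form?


Mole ratio CaO:CaCO3 = 1:1
n(CaO) = 1 × 1/1 = 1.000 mol
mass = 1.000 × 56.08 = 56.08 g

56.08 g


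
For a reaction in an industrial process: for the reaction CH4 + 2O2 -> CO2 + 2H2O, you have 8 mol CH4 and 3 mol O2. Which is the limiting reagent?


Mole ratio available / coefficient:
  CH4: 8/1 = 8.000
  O2: 3/2 = 1.500
Smaller ratio is limiting.

O2


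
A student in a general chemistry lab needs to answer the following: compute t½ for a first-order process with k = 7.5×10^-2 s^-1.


t½ = ln2/k = 0.693147/(7.5×10^-2 s^-1)
= 9.242 s

9.242 s


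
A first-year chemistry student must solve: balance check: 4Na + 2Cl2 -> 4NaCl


Equation: 4Na + 2Cl2 -> 4NaCl
Check atoms: Cl: 4=4, Na: 4=4
Balanced

Yes, balanced


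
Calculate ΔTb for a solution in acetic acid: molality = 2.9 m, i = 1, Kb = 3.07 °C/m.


ΔTb = Kb × m × i
= 3.07 × 2.9 × 1
= 8.903 °C

8.903 °C


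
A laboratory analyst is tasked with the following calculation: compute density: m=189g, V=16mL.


ρ = mass/volume
= 189/16
= 11.812 g/mL

11.812 g/mL


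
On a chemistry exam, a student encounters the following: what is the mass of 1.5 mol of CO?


M(CO) = 28.01 g/mol
mass = n × M = 1.5 × 28.01 = 42.02 g

42.02 g


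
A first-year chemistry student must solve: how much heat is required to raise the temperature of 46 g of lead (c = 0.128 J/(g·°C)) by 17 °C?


q = mcΔT = 46 × 0.128 × 17
= 100.10 J

100.10 J


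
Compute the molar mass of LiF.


M(LiF) = 1×6.94 + 1×19.0
= 6.94 + 19.0
= 25.94 g/mol

25.94 g/mol


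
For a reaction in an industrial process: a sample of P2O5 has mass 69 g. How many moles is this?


M(P2O5) = 141.94 g/mol
n = mass/M = 69/141.94 = 0.4861 mol

0.4861 mol


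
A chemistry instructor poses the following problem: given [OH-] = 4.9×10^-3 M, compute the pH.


pOH = -log10([OH-]) = -log10(4.9×10^-3)
= 3 - log10(4.9) = 2.31
pH = 14 - pOH = 14 - 2.31 = 11.69

11.69


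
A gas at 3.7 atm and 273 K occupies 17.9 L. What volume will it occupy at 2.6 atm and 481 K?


P1V1/T1 = P2V2/T2
V2 = P1V1T2/(T1P2)
= 3.7×17.9×481/(273×2.6)
= 44.881 L

44.881 L


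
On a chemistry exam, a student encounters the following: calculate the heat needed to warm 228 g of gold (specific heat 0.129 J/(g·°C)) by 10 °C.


q = mcΔT = 228 × 0.129 × 10
= 294.12 J

294.12 J


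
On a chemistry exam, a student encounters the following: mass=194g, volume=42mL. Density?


ρ = mass/volume
= 194/42
= 4.619 g/mL

4.619 g/mL


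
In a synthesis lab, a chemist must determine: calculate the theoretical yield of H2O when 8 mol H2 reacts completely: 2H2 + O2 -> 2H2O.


Mole ratio H2O:H2 = 2:2
n(H2O) = 8 × 2/2 = 8.000 mol
mass = 8.000 × 18.02 = 144.16 g

144.16 g


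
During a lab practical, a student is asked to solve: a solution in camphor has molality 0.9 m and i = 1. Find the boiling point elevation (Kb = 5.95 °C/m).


ΔTb = Kb × m × i
= 5.95 × 0.9 × 1
= 5.355 °C

5.355 °C


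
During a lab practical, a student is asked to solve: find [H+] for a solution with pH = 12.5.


[H+] = 10^(-pH) = 10^(-12.5)
= 3.16×10^-13 M

3.16×10^-13 M


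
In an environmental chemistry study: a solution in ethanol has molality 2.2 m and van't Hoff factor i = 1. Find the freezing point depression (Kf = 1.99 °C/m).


ΔTf = Kf × m × i
= 1.99 × 2.2 × 1
= 4.378 °C

4.378 °C


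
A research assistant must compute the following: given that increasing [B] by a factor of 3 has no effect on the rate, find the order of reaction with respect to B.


rate ∝ [B]^n
rate ∝ [B]^0
Order in B: 0

0


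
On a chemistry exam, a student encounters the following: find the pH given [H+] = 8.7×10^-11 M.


pH = -log10([H+]) = -log10(8.7×10^-11)
= 11 - log10(8.7)
= 11 - 0.94
= 10.06

10.06


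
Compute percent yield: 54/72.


% yield = actual/theoretical × 100
= 54/72 × 100
= 75.0%

75.0%


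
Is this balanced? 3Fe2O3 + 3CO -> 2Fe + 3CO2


Equation: 3Fe2O3 + 3CO -> 2Fe + 3CO2
Check atoms: C: 3=3, Fe: 6≠2, O: 12≠6
Not balanced

No, not balanced


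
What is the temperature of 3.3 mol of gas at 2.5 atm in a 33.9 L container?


PV = nRT  (R = 0.08206 L·atm/(mol·K))
T = PV/(nR) = 2.5×33.9/(3.3×0.08206)
= 84.75/0.270798
= 312.96 K

312.96 K


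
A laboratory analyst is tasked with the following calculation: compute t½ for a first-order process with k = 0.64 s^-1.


t½ = ln2/k = 0.693147/(0.64 s^-1)
= 1.083 s

1.083 s


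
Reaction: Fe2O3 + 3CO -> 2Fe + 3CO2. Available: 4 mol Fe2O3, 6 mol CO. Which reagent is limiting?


Mole ratio available / coefficient:
  Fe2O3: 4/1 = 4.000
  CO: 6/3 = 2.000
Smaller ratio is limiting.

CO


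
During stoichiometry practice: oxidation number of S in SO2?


x + 2(-2) = 0, so x = +4
Oxidation number: +4

+4


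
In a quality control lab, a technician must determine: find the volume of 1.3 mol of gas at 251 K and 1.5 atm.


PV = nRT  (R = 0.08206 L·atm/(mol·K))
V = nRT/P = 1.3×0.08206×251/1.5
= 17.851 L

17.851 L


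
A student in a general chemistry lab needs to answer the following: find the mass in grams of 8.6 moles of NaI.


M(NaI) = 149.89 g/mol
mass = n × M = 8.6 × 149.89 = 1289.05 g

1289.05 g


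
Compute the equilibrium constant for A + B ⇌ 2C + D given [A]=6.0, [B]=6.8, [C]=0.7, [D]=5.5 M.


Kc = [C]^2[D]/([A][B])
= (0.7^2 × 5.5^1)/(6.0^1 × 6.8^1)
= 2.695/40.8
= 0.06605

0.06605


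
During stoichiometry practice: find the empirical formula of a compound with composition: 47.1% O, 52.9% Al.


Assume 100 g sample. Moles of each element:
  O: 47.1/16.0 = 2.944 mol
  Al: 52.9/26.98 = 1.961 mol
Divide by smallest (1.961):
  O: 2.944/1.961 = 1.5
  Al: 1.961/1.961 = 1.0
Multiply all ratios by 2 to obtain whole numbers.
Empirical formula: Al2O3

Al2O3


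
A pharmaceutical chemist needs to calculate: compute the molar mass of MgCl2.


M(MgCl2) = 1×24.31 + 2×35.45
= 24.31 + 70.9
= 95.21 g/mol

95.21 g/mol


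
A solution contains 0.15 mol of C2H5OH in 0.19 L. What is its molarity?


M = n/V = 0.15/0.19 = 0.789 mol/L

0.789 M


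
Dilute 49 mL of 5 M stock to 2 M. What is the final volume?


C1V1 = C2V2
5 × 49 = 2 × V2
V2 = 245/2 = 122.5 mL

122.5 mL


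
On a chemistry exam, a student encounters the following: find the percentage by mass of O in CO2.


M(CO2) = 1×12.01 + 2×16.0 = 44.01 g/mol
Mass of O = 2 × 16.0 = 32.00 g/mol
% O = 32.00/44.01 × 100 = 72.71%

72.71%


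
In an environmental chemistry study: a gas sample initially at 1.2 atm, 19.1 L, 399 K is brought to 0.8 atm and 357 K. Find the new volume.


P1V1/T1 = P2V2/T2
V2 = P1V1T2/(T1P2)
= 1.2×19.1×357/(399×0.8)
= 25.634 L

25.634 L


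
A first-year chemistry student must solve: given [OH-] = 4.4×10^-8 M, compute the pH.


pOH = -log10([OH-]) = -log10(4.4×10^-8)
= 8 - log10(4.4) = 7.36
pH = 14 - pOH = 14 - 7.36 = 6.64

6.64


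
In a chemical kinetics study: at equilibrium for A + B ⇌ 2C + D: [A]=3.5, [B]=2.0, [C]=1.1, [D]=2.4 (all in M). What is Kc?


Kc = [C]^2[D]/([A][B])
= (1.1^2 × 2.4^1)/(3.5^1 × 2.0^1)
= 2.904/7
= 0.4149

0.4149


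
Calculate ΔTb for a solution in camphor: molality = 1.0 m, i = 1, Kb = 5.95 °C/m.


ΔTb = Kb × m × i
= 5.95 × 1.0 × 1
= 5.95 °C

5.95 °C


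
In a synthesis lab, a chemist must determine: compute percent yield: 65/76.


% yield = actual/theoretical × 100
= 65/76 × 100
= 85.53%

85.53%


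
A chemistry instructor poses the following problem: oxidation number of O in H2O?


O is usually -2
Oxidation number: -2

-2


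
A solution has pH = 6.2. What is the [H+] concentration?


[H+] = 10^(-pH) = 10^(-6.2)
= 6.31×10^-7 M

6.31×10^-7 M


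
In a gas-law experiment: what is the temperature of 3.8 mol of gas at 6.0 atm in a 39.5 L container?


PV = nRT  (R = 0.08206 L·atm/(mol·K))
T = PV/(nR) = 6.0×39.5/(3.8×0.08206)
= 237.00/0.311828
= 760.03 K

760.03 K


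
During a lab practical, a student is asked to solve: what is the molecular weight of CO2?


M(CO2) = 1×12.01 + 2×16.0
= 12.01 + 32.0
= 44.01 g/mol

44.01 g/mol


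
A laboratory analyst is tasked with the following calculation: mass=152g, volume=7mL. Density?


ρ = mass/volume
= 152/7
= 21.714 g/mL

21.714 g/mL


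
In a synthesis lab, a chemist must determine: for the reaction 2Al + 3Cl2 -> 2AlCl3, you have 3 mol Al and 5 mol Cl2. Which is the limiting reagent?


Mole ratio available / coefficient:
  Al: 3/2 = 1.500
  Cl2: 5/3 = 1.667
Smaller ratio is limiting.

Al


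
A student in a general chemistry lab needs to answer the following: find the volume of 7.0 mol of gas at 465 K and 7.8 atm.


PV = nRT  (R = 0.08206 L·atm/(mol·K))
V = nRT/P = 7.0×0.08206×465/7.8
= 34.244 L

34.244 L


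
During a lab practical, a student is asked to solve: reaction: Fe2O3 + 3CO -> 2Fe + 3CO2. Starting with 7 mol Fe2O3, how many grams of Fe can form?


Mole ratio Fe:Fe2O3 = 2:1
n(Fe) = 7 × 2/1 = 14.000 mol
mass = 14.000 × 55.85 = 781.9 g

781.9 g


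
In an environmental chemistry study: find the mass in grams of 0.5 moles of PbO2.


M(PbO2) = 239.2 g/mol
mass = n × M = 0.5 × 239.2 = 119.60 g

119.60 g


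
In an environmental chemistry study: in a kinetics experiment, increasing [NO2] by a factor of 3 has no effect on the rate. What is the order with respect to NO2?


rate ∝ [NO2]^n
rate ∝ [NO2]^0
Order in NO2: 0

0


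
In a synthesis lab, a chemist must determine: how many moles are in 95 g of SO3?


M(SO3) = 80.07 g/mol
n = mass/M = 95/80.07 = 1.1865 mol

1.1865 mol


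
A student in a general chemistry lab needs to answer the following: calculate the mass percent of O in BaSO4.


M(BaSO4) = 1×137.33 + 1×32.07 + 4×16.0 = 233.40 g/mol
Mass of O = 4 × 16.0 = 64.00 g/mol
% O = 64.00/233.40 × 100 = 27.42%

27.42%


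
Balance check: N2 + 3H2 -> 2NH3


Equation: N2 + 3H2 -> 2NH3
Check atoms: H: 6=6, N: 2=2
Balanced

Yes, balanced


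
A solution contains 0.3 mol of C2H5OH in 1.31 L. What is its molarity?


M = n/V = 0.3/1.31 = 0.229 mol/L

0.229 M


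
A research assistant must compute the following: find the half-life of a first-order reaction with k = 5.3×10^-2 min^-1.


t½ = ln2/k = 0.693147/(5.3×10^-2 min^-1)
= 13.08 min

13.08 min


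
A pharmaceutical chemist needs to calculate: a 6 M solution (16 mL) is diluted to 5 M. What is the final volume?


C1V1 = C2V2
6 × 16 = 5 × V2
V2 = 96/5 = 19.2 mL

19.2 mL


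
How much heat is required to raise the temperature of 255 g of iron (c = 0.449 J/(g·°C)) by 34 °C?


q = mcΔT = 255 × 0.449 × 34
= 3892.83 J

3892.83 J


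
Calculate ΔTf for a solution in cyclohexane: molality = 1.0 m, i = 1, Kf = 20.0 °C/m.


ΔTf = Kf × m × i
= 20.0 × 1.0 × 1
= 20.0 °C

20.0 °C


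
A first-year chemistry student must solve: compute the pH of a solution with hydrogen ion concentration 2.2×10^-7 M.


pH = -log10([H+]) = -log10(2.2×10^-7)
= 7 - log10(2.2)
= 7 - 0.34
= 6.66

6.66


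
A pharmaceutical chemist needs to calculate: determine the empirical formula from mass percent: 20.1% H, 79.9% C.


Assume 100 g sample. Moles of each element:
  H: 20.1/1.008 = 19.94 mol
  C: 79.9/12.01 = 6.653 mol
Divide by smallest (6.653):
  H: 19.94/6.653 = 3.0
  C: 6.653/6.653 = 1.0
Empirical formula: CH3

CH3


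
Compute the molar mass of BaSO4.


M(BaSO4) = 1×137.33 + 1×32.07 + 4×16.0
= 137.33 + 32.07 + 64.0
= 233.4 g/mol

233.4 g/mol


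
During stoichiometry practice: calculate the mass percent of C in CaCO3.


M(CaCO3) = 1×40.08 + 1×12.01 + 3×16.0 = 100.09 g/mol
Mass of C = 1 × 12.01 = 12.01 g/mol
% C = 12.01/100.09 × 100 = 12.00%

12.00%


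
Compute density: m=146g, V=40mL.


ρ = mass/volume
= 146/40
= 3.65 g/mL

3.65 g/mL


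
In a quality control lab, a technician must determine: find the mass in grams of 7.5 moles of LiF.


M(LiF) = 25.94 g/mol
mass = n × M = 7.5 × 25.94 = 194.55 g

194.55 g
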